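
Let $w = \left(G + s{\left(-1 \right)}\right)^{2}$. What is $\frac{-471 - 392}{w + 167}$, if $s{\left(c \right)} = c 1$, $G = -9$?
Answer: $- \frac{863}{267} \approx -3.2322$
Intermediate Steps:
$s{\left(c \right)} = c$
$w = 100$ ($w = \left(-9 - 1\right)^{2} = \left(-10\right)^{2} = 100$)
$\frac{-471 - 392}{w + 167} = \frac{-471 - 392}{100 + 167} = \frac{-471 - 392}{267} = \left(-863\right) \frac{1}{267} = - \frac{863}{267}$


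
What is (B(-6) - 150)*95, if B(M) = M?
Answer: -14820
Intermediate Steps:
(B(-6) - 150)*95 = (-6 - 150)*95 = -156*95 = -14820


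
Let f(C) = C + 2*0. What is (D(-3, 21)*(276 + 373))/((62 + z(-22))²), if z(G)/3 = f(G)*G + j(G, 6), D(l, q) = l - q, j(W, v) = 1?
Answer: -15576/2301289 ≈ -0.0067684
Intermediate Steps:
f(C) = C (f(C) = C + 0 = C)
z(G) = 3 + 3*G² (z(G) = 3*(G*G + 1) = 3*(G² + 1) = 3*(1 + G²) = 3 + 3*G²)
(D(-3, 21)*(276 + 373))/((62 + z(-22))²) = ((-3 - 1*21)*(276 + 373))/((62 + (3 + 3*(-22)²))²) = ((-3 - 21)*649)/((62 + (3 + 3*484))²) = (-24*649)/((62 + (3 + 1452))²) = -15576/(62 + 1455)² = -15576/(1517²) = -15576/2301289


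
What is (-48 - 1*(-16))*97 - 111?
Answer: -3215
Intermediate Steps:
(-48 - 1*(-16))*97 - 111 = (-48 + 16)*97 - 111 = -32*97 - 111 = -3104 - 111 = -3215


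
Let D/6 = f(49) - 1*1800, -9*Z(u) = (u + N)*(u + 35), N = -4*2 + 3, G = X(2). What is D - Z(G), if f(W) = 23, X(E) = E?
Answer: -32023/3 ≈ -10674.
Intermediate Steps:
G = 2
N = -5 (N = -8 + 3 = -5)
Z(u) = -(-5 + u)*(35 + u)/9 (Z(u) = -(u - 5)*(u + 35)/9 = -(-5 + u)*(35 + u)/9)
D = -10662 (D = 6*(23 - 1*1800) = 6*(23 - 1800) = 6*(-1777) = -10662)
D - Z(G) = -10662 - (175/9 - 10/3*2 - ⅑*2²) = -10662 - (175/9 - 20/3 - ⅑*4) = -10662 - (175/9 - 20/3 - 4/9) = -10662 - 1*37/3 = -10662 - 37/3 = -32023/3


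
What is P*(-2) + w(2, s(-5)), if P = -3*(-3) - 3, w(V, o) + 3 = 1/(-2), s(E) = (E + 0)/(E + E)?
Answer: -31/2 ≈ -15.500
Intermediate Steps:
s(E) = ½ (s(E) = E/((2*E)) = E*(1/(2*E)) = ½)
w(V, o) = -7/2 (w(V, o) = -3 + 1/(-2) = -3 - ½ = -7/2)
P = 6 (P = 9 - 3 = 6)
P*(-2) + w(2, s(-5)) = 6*(-2) - 7/2 = -12 - 7/2 = -31/2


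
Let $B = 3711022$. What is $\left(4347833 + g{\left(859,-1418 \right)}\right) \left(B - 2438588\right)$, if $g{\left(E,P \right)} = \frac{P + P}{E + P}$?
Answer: $\frac{3092576377979622}{559} \approx 5.5323 \cdot 10^{12}$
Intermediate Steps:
$g{\left(E,P \right)} = \frac{2 P}{E + P}$
$\left(4347833 + g{\left(859,-1418 \right)}\right) \left(B - 2438588\right) = \left(4347833 + 2 \left(-1418\right) \frac{1}{859 - 1418}\right) \left(3711022 - 2438588\right) = \left(4347833 + 2 \left(-1418\right) \frac{1}{-559}\right) 1272434 = \left(4347833 + 2 \left(-1418\right) \left(- \frac{1}{559}\right)\right) 1272434 = \left(4347833 + \frac{2836}{559}\right) 1272434 = \frac{2430441483}{559} \cdot 1272434 = \frac{3092576377979622}{559}$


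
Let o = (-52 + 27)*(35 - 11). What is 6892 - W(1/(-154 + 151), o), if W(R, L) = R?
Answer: 20677/3 ≈ 6892.3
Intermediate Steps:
o = -600 (o = -25*24 = -600)
6892 - W(1/(-154 + 151), o) = 6892 - 1/(-154 + 151) = 6892 - 1/(-3) = 6892 - 1*(-⅓) = 6892 + ⅓ = 20677/3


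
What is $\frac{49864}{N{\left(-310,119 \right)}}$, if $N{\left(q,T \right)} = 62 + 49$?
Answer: $\frac{49864}{111} \approx 449.23$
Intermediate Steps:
$N{\left(q,T \right)} = 111$
$\frac{49864}{N{\left(-310,119 \right)}} = \frac{49864}{111}$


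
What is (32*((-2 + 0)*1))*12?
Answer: -768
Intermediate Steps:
(32*((-2 + 0)*1))*12 = (32*(-2*1))*12 = (32*(-2))*12 = -64*12 = -768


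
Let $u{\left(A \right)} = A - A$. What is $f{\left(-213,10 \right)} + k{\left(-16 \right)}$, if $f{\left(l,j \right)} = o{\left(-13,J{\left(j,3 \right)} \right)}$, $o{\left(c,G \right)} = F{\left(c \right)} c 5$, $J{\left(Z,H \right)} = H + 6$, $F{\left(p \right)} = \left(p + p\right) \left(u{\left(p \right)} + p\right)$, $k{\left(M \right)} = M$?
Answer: $-21986$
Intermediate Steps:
$u{\left(A \right)} = 0$
$F{\left(p \right)} = 2 p^{2}$ ($F{\left(p \right)} = \left(p + p\right) \left(0 + p\right) = 2 p p = 2 p^{2}$)
$J{\left(Z,H \right)} = 6 + H$
$o{\left(c,G \right)} = 10 c^{3}$ ($o{\left(c,G \right)} = 2 c^{2} c 5 = 2 c^{3} \cdot 5 = 10 c^{3}$)
$f{\left(l,j \right)} = -21970$ ($f{\left(l,j \right)} = 10 \left(-13\right)^{3} = 10 \left(-2197\right) = -21970$)
$f{\left(-213,10 \right)} + k{\left(-16 \right)} = -21970 - 16 = -21986$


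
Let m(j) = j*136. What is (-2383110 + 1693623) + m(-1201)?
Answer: -852823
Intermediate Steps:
m(j) = 136*j
(-2383110 + 1693623) + m(-1201) = (-2383110 + 1693623) + 136*(-1201) = -689487 - 163336 = -852823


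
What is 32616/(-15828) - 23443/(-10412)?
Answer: 2621501/13733428 ≈ 0.19088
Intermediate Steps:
32616/(-15828) - 23443/(-10412) = 32616*(-1/15828) - 23443*(-1/10412) = -2718/1319 + 23443/10412 = 2621501/13733428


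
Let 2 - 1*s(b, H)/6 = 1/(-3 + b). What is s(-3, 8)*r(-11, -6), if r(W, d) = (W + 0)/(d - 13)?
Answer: 143/19 ≈ 7.5263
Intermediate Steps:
r(W, d) = W/(-13 + d)
s(b, H) = 12 - 6/(-3 + b)
s(-3, 8)*r(-11, -6) = (6*(-7 + 2*(-3))/(-3 - 3))*(-11/(-13 - 6)) = (6*(-7 - 6)/(-6))*(-11/(-19)) = (6*(-1/6)*(-13))*(-11*(-1/19)) = 13*(11/19) = 143/19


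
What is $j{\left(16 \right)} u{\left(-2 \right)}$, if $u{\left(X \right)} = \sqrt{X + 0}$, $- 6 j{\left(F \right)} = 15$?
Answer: $- \frac{5 i \sqrt{2}}{2} \approx - 3.5355 i$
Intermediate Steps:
$j{\left(F \right)} = - \frac{5}{2}$ ($j{\left(F \right)} = \left(- \frac{1}{6}\right) 15 = - \frac{5}{2}$)
$u{\left(X \right)} = \sqrt{X}$
$j{\left(16 \right)} u{\left(-2 \right)} = - \frac{5 \sqrt{-2}}{2} = - \frac{5 i \sqrt{2}}{2}$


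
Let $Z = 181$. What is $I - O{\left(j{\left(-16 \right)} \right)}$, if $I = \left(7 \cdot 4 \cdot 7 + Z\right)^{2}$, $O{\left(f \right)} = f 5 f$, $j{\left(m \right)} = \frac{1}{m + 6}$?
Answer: $\frac{2842579}{20} \approx 1.4213 \cdot 10^{5}$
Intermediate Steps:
$j{\left(m \right)} = \frac{1}{6 + m}$
$O{\left(f \right)} = 5 f^{2}$ ($O{\left(f \right)} = 5 f f = 5 f^{2}$)
$I = 142129$ ($I = \left(7 \cdot 4 \cdot 7 + 181\right)^{2} = \left(28 \cdot 7 + 181\right)^{2} = \left(196 + 181\right)^{2} = 377^{2} = 142129$)
$I - O{\left(j{\left(-16 \right)} \right)} = 142129 - 5 \left(\frac{1}{6 - 16}\right)^{2} = 142129 - 5 \left(\frac{1}{-10}\right)^{2} = 142129 - 5 \left(- \frac{1}{10}\right)^{2} = 142129 - 5 \cdot \frac{1}{100} = 142129 - \frac{1}{20} = \frac{2842579}{20}$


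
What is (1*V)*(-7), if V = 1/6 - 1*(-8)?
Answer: -343/6 ≈ -57.167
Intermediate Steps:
V = 49/6 (V = ⅙ + 8 = 49/6 ≈ 8.1667)
(1*V)*(-7) = (1*(49/6))*(-7) = (49/6)*(-7) = -343/6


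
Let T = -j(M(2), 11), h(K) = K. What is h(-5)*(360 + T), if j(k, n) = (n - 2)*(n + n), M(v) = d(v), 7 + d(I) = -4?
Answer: -810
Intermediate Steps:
d(I) = -11 (d(I) = -7 - 4 = -11)
M(v) = -11
j(k, n) = 2*n*(-2 + n) (j(k, n) = (-2 + n)*(2*n) = 2*n*(-2 + n))
T = -198 (T = -2*11*(-2 + 11) = -2*11*9 = -1*198 = -198)
h(-5)*(360 + T) = -5*(360 - 198) = -5*162 = -810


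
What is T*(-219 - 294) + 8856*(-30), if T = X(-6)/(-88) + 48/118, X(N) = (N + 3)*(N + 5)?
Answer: -1380403215/5192 ≈ -2.6587e+5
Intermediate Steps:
X(N) = (3 + N)*(5 + N)
T = 1935/5192 (T = (15 + (-6)² + 8*(-6))/(-88) + 48/118 = (15 + 36 - 48)*(-1/88) + 48*(1/118) = 3*(-1/88) + 24/59 = -3/88 + 24/59 = 1935/5192 ≈ 0.37269)
T*(-219 - 294) + 8856*(-30) = 1935*(-219 - 294)/5192 + 8856*(-30) = (1935/5192)*(-513) - 265680 = -992655/5192 - 265680 = -1380403215/5192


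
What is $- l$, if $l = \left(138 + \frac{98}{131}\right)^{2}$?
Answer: $- \frac{330366976}{17161} \approx -19251.0$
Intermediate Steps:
$l = \frac{330366976}{17161}$ ($l = \left(138 + 98 \cdot \frac{1}{131}\right)^{2} = \left(138 + \frac{98}{131}\right)^{2} = \left(\frac{18176}{131}\right)^{2} = \frac{330366976}{17161} \approx 19251.0$)
$- l = \left(-1\right) \frac{330366976}{17161} = - \frac{330366976}{17161}$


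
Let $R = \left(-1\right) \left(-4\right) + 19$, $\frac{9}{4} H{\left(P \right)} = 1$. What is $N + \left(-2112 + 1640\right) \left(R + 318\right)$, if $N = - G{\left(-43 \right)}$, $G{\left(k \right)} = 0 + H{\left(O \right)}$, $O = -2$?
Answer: $- \frac{1448572}{9} \approx -1.6095 \cdot 10^{5}$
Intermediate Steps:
$H{\left(P \right)} = \frac{4}{9}$ ($H{\left(P \right)} = \frac{4}{9} \cdot 1 = \frac{4}{9}$)
$R = 23$ ($R = 4 + 19 = 23$)
$G{\left(k \right)} = \frac{4}{9}$ ($G{\left(k \right)} = 0 + \frac{4}{9} = \frac{4}{9}$)
$N = - \frac{4}{9}$ ($N = \left(-1\right) \frac{4}{9} = - \frac{4}{9} \approx -0.44444$)
$N + \left(-2112 + 1640\right) \left(R + 318\right) = - \frac{4}{9} + \left(-2112 + 1640\right) \left(23 + 318\right) = - \frac{4}{9} - 160952 = - \frac{1448572}{9}$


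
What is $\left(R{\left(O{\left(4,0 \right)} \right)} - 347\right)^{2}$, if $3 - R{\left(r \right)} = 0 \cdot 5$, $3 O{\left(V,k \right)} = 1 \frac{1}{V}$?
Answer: $118336$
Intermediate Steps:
$O{\left(V,k \right)} = \frac{1}{3 V}$ ($O{\left(V,k \right)} = \frac{1 \frac{1}{V}}{3} = \frac{1}{3 V}$)
$R{\left(r \right)} = 3$ ($R{\left(r \right)} = 3 - 0 \cdot 5 = 3 - 0 = 3 + 0 = 3$)
$\left(R{\left(O{\left(4,0 \right)} \right)} - 347\right)^{2} = \left(3 - 347\right)^{2} = \left(-344\right)^{2} = 118336$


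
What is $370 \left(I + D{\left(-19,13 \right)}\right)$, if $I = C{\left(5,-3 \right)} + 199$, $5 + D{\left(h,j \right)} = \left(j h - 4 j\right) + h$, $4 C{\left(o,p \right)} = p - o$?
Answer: $-46620$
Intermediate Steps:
$C{\left(o,p \right)} = - \frac{o}{4} + \frac{p}{4}$ ($C{\left(o,p \right)} = \frac{p - o}{4} = - \frac{o}{4} + \frac{p}{4}$)
$D{\left(h,j \right)} = -5 + h - 4 j + h j$ ($D{\left(h,j \right)} = -5 + \left(\left(j h - 4 j\right) + h\right) = -5 + \left(\left(h j - 4 j\right) + h\right) = -5 + \left(\left(- 4 j + h j\right) + h\right) = -5 + \left(h - 4 j + h j\right) = -5 + h - 4 j + h j$)
$I = 197$ ($I = \left(\left(- \frac{1}{4}\right) 5 + \frac{1}{4} \left(-3\right)\right) + 199 = \left(- \frac{5}{4} - \frac{3}{4}\right) + 199 = -2 + 199 = 197$)
$370 \left(I + D{\left(-19,13 \right)}\right) = 370 \left(197 - 323\right) = 370 \left(-126\right) = -46620$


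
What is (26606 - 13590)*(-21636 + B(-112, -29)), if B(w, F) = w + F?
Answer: -283449432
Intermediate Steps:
B(w, F) = F + w
(26606 - 13590)*(-21636 + B(-112, -29)) = (26606 - 13590)*(-21636 + (-29 - 112)) = 13016*(-21636 - 141) = 13016*(-21777) = -283449432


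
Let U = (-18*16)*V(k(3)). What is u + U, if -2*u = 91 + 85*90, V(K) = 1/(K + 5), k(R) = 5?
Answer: -38993/10 ≈ -3899.3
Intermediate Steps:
V(K) = 1/(5 + K)
u = -7741/2 (u = -(91 + 85*90)/2 = -(91 + 7650)/2 = -½*7741 = -7741/2 ≈ -3870.5)
U = -144/5 (U = (-18*16)/(5 + 5) = -288/10 = -288*⅒ = -144/5 ≈ -28.800)
u + U = -7741/2 - 144/5 = -38993/10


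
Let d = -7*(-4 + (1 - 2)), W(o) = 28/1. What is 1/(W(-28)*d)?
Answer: 1/980 ≈ 0.0010204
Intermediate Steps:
W(o) = 28 (W(o) = 28*1 = 28)
d = 35 (d = -7*(-4 - 1) = -7*(-5) = 35)
1/(W(-28)*d) = 1/(28*35) = (1/28)*(1/35) = 1/980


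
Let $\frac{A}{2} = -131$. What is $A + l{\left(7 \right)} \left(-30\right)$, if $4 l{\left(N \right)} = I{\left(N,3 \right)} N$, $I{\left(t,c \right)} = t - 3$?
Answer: $-472$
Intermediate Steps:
$I{\left(t,c \right)} = -3 + t$
$l{\left(N \right)} = \frac{N \left(-3 + N\right)}{4}$ ($l{\left(N \right)} = \frac{\left(-3 + N\right) N}{4} = \frac{N \left(-3 + N\right)}{4}$)
$A = -262$ ($A = 2 \left(-131\right) = -262$)
$A + l{\left(7 \right)} \left(-30\right) = -262 + \frac{1}{4} \cdot 7 \left(-3 + 7\right) \left(-30\right) = -262 + \frac{1}{4} \cdot 7 \cdot 4 \left(-30\right) = -262 + 7 \left(-30\right) = -262 - 210 = -472$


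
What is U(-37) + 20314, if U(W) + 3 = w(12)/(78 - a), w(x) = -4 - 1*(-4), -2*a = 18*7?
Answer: 20311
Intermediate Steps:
a = -63 (a = -9*7 = -½*126 = -63)
w(x) = 0 (w(x) = -4 + 4 = 0)
U(W) = -3 (U(W) = -3 + 0/(78 - 1*(-63)) = -3 + 0/(78 + 63) = -3 + 0/141 = -3 + 0*(1/141) = -3 + 0 = -3)
U(-37) + 20314 = -3 + 20314 = 20311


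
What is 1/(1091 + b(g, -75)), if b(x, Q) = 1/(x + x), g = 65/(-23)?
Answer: 130/141807 ≈ 0.00091674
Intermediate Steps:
g = -65/23 (g = 65*(-1/23) = -65/23 ≈ -2.8261)
b(x, Q) = 1/(2*x)
1/(1091 + b(g, -75)) = 1/(1091 + 1/(2*(-65/23))) = 1/(1091 + (1/2)*(-23/65)) = 1/(1091 - 23/130) = 1/(141807/130) = 130/141807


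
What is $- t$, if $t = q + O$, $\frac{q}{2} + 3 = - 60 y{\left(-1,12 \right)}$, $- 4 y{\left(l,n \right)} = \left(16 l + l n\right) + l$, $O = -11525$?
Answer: $12401$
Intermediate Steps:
$y{\left(l,n \right)} = - \frac{17 l}{4} - \frac{l n}{4}$ ($y{\left(l,n \right)} = - \frac{\left(16 l + l n\right) + l}{4} = - \frac{17 l + l n}{4} = - \frac{17 l}{4} - \frac{l n}{4}$)
$q = -876$ ($q = -6 + 2 \left(- 60 \left(\left(- \frac{1}{4}\right) \left(-1\right) \left(17 + 12\right)\right)\right) = -6 + 2 \left(- 60 \left(\left(- \frac{1}{4}\right) \left(-1\right) 29\right)\right) = -6 + 2 \left(\left(-60\right) \frac{29}{4}\right) = -6 + 2 \left(-435\right) = -6 - 870 = -876$)
$t = -12401$ ($t = -876 - 11525 = -12401$)
$- t = \left(-1\right) \left(-12401\right) = 12401$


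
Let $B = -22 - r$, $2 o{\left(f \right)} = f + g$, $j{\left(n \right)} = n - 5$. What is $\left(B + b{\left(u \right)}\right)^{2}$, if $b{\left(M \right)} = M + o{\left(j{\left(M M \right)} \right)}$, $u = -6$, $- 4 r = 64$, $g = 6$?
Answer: $\frac{169}{4} \approx 42.25$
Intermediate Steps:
$r = -16$ ($r = \left(- \frac{1}{4}\right) 64 = -16$)
$j{\left(n \right)} = -5 + n$ ($j{\left(n \right)} = n - 5 = -5 + n$)
$o{\left(f \right)} = 3 + \frac{f}{2}$ ($o{\left(f \right)} = \frac{f + 6}{2} = \frac{6 + f}{2} = 3 + \frac{f}{2}$)
$b{\left(M \right)} = \frac{1}{2} + M + \frac{M^{2}}{2}$ ($b{\left(M \right)} = M + \left(3 + \frac{-5 + M M}{2}\right) = M + \left(3 + \frac{-5 + M^{2}}{2}\right) = M + \left(3 + \left(- \frac{5}{2} + \frac{M^{2}}{2}\right)\right) = M + \left(\frac{1}{2} + \frac{M^{2}}{2}\right) = \frac{1}{2} + M + \frac{M^{2}}{2}$)
$B = -6$ ($B = -22 - -16 = -22 + 16 = -6$)
$\left(B + b{\left(u \right)}\right)^{2} = \left(-6 + \left(\frac{1}{2} - 6 + \frac{\left(-6\right)^{2}}{2}\right)\right)^{2} = \left(-6 + \left(\frac{1}{2} - 6 + \frac{1}{2} \cdot 36\right)\right)^{2} = \left(-6 + \left(\frac{1}{2} - 6 + 18\right)\right)^{2} = \left(-6 + \frac{25}{2}\right)^{2} = \left(\frac{13}{2}\right)^{2} = \frac{169}{4}$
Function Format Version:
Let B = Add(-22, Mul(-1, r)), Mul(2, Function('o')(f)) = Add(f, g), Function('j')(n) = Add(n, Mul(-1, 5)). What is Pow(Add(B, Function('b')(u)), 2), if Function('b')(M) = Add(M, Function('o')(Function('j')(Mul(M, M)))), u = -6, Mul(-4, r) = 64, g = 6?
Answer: Rational(169, 4) ≈ 42.250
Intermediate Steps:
r = -16 (r = Mul(Rational(-1, 4), 64) = -16)
Function('j')(n) = Add(-5, n) (Function('j')(n) = Add(n, -5) = Add(-5, n))
Function('o')(f) = Add(3, Mul(Rational(1, 2), f)) (Function('o')(f) = Mul(Rational(1, 2), Add(f, 6)) = Mul(Rational(1, 2), Add(6, f)) = Add(3, Mul(Rational(1, 2), f)))
Function('b')(M) = Add(Rational(1, 2), M, Mul(Rational(1, 2), Pow(M, 2))) (Function('b')(M) = Add(M, Add(3, Mul(Rational(1, 2), Add(-5, Mul(M, M))))) = Add(M, Add(3, Mul(Rational(1, 2), Add(-5, Pow(M, 2))))) = Add(M, Add(3, Add(Rational(-5, 2), Mul(Rational(1, 2), Pow(M, 2))))) = Add(M, Add(Rational(1, 2), Mul(Rational(1, 2), Pow(M, 2)))) = Add(Rational(1, 2), M, Mul(Rational(1, 2), Pow(M, 2))))
B = -6 (B = Add(-22, Mul(-1, -16)) = Add(-22, 16) = -6)
Pow(Add(B, Function('b')(u)), 2) = Pow(Add(-6, Add(Rational(1, 2), -6, Mul(Rational(1, 2), Pow(-6, 2)))), 2) = Pow(Add(-6, Add(Rational(1, 2), -6, Mul(Rational(1, 2), 36))), 2) = Pow(Add(-6, Add(Rational(1, 2), -6, 18)), 2) = Pow(Add(-6, Rational(25, 2)), 2) = Pow(Rational(13, 2), 2) = Rational(169, 4)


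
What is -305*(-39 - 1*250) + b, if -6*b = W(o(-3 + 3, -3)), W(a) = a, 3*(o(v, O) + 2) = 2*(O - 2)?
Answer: 793313/9 ≈ 88146.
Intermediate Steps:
o(v, O) = -10/3 + 2*O/3 (o(v, O) = -2 + (2*(O - 2))/3 = -2 + (2*(-2 + O))/3 = -2 + (-4 + 2*O)/3 = -2 + (-4/3 + 2*O/3) = -10/3 + 2*O/3)
b = 8/9 (b = -(-10/3 + (⅔)*(-3))/6 = -(-10/3 - 2)/6 = -⅙*(-16/3) = 8/9 ≈ 0.88889)
-305*(-39 - 1*250) + b = -305*(-39 - 1*250) + 8/9 = -305*(-39 - 250) + 8/9 = -305*(-289) + 8/9 = 88145 + 8/9 = 793313/9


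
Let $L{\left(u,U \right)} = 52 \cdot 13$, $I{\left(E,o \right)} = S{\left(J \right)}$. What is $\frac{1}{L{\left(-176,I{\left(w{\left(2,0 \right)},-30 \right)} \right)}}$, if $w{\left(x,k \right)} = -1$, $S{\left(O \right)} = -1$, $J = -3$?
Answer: $\frac{1}{676} \approx 0.0014793$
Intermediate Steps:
$I{\left(E,o \right)} = -1$
$L{\left(u,U \right)} = 676$
$\frac{1}{L{\left(-176,I{\left(w{\left(2,0 \right)},-30 \right)} \right)}} = \frac{1}{676}$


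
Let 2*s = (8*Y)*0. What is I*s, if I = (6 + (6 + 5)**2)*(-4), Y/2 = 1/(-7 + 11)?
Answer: 0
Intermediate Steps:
Y = 1/2 (Y = 2/(-7 + 11) = 2/4 = 2*(1/4) = 1/2 ≈ 0.50000)
s = 0 (s = ((8*(1/2))*0)/2 = (4*0)/2 = (1/2)*0 = 0)
I = -508 (I = (6 + 11**2)*(-4) = (6 + 121)*(-4) = 127*(-4) = -508)
I*s = -508*0 = 0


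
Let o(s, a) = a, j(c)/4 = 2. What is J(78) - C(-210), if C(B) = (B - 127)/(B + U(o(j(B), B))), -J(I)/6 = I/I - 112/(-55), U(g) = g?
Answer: -17575/924 ≈ -19.021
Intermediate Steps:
j(c) = 8 (j(c) = 4*2 = 8)
J(I) = -1002/55 (J(I) = -6*(I/I - 112/(-55)) = -6*(1 - 112*(-1/55)) = -6*(1 + 112/55) = -6*167/55 = -1002/55)
C(B) = (-127 + B)/(2*B) (C(B) = (B - 127)/(B + B) = (-127 + B)/((2*B)) = (-127 + B)*(1/(2*B)) = (-127 + B)/(2*B))
J(78) - C(-210) = -1002/55 - (-127 - 210)/(2*(-210)) = -1002/55 - (-1)*(-337)/(2*210) = -1002/55 - 1*337/420 = -1002/55 - 337/420 = -17575/924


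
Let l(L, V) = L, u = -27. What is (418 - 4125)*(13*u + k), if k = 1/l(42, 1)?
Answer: 54644887/42 ≈ 1.3011e+6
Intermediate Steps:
k = 1/42 ≈ 0.023810
(418 - 4125)*(13*u + k) = (418 - 4125)*(13*(-27) + 1/42) = -3707*(-351 + 1/42) = -3707*(-14741/42) = 54644887/42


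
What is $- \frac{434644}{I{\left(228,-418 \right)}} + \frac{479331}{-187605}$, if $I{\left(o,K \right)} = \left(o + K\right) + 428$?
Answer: $- \frac{648059273}{354365} \approx -1828.8$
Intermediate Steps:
$I{\left(o,K \right)} = 428 + K + o$ ($I{\left(o,K \right)} = \left(K + o\right) + 428 = 428 + K + o$)
$- \frac{434644}{I{\left(228,-418 \right)}} + \frac{479331}{-187605} = - \frac{434644}{428 - 418 + 228} + \frac{479331}{-187605} = - \frac{434644}{238} + 479331 \left(- \frac{1}{187605}\right) = \left(-434644\right) \frac{1}{238} - \frac{53259}{20845} = - \frac{31046}{17} - \frac{53259}{20845} = - \frac{648059273}{354365}$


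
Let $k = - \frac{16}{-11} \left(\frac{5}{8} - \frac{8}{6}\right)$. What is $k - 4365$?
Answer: $- \frac{144079}{33} \approx -4366.0$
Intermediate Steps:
$k = - \frac{34}{33}$ ($k = \left(-16\right) \left(- \frac{1}{11}\right) \left(5 \cdot \frac{1}{8} - \frac{4}{3}\right) = \frac{16 \left(\frac{5}{8} - \frac{4}{3}\right)}{11} = \frac{16}{11} \left(- \frac{17}{24}\right) = - \frac{34}{33} \approx -1.0303$)
$k - 4365 = - \frac{34}{33} - 4365 = - \frac{144079}{33}$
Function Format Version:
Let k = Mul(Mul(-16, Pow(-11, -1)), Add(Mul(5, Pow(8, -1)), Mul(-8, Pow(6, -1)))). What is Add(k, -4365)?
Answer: Rational(-144079, 33) ≈ -4366.0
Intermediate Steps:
k = Rational(-34, 33) (k = Mul(Mul(-16, Rational(-1, 11)), Add(Mul(5, Rational(1, 8)), Mul(-8, Rational(1, 6)))) = Mul(Rational(16, 11), Add(Rational(5, 8), Rational(-4, 3))) = Mul(Rational(16, 11), Rational(-17, 24)) = Rational(-34, 33) ≈ -1.0303)
Add(k, -4365) = Add(Rational(-34, 33), -4365) = Rational(-144079, 33)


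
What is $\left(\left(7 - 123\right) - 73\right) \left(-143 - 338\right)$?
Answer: $90909$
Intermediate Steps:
$\left(\left(7 - 123\right) - 73\right) \left(-143 - 338\right) = \left(-116 - 73\right) \left(-481\right) = \left(-189\right) \left(-481\right) = 90909$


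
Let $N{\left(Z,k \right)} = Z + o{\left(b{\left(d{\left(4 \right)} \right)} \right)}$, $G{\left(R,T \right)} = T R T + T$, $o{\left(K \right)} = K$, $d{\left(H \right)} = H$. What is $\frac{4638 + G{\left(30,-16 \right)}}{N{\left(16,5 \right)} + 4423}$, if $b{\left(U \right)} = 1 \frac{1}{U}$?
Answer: $\frac{49208}{17757} \approx 2.7712$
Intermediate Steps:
$b{\left(U \right)} = \frac{1}{U}$
$G{\left(R,T \right)} = T + R T^{2}$ ($G{\left(R,T \right)} = R T T + T = R T^{2} + T = T + R T^{2}$)
$N{\left(Z,k \right)} = \frac{1}{4} + Z$ ($N{\left(Z,k \right)} = Z + \frac{1}{4} = \frac{1}{4} + Z$)
$\frac{4638 + G{\left(30,-16 \right)}}{N{\left(16,5 \right)} + 4423} = \frac{4638 - 16 \left(1 + 30 \left(-16\right)\right)}{\left(\frac{1}{4} + 16\right) + 4423} = \frac{4638 - 16 \left(1 - 480\right)}{\frac{65}{4} + 4423} = \frac{4638 - -7664}{\frac{17757}{4}} = \left(4638 + 7664\right) \frac{4}{17757} = 12302 \cdot \frac{4}{17757} = \frac{49208}{17757}$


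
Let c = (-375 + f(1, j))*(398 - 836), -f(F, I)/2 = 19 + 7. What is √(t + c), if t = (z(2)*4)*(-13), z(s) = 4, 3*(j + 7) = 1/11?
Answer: √186818 ≈ 432.22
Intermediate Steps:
j = -230/33 (j = -7 + (⅓)/11 = -7 + (⅓)*(1/11) = -7 + 1/33 = -230/33 ≈ -6.9697)
f(F, I) = -52 (f(F, I) = -2*(19 + 7) = -2*26 = -52)
c = 187026 (c = (-375 - 52)*(398 - 836) = -427*(-438) = 187026)
t = -208 (t = (4*4)*(-13) = 16*(-13) = -208)
√(t + c) = √(-208 + 187026) = √186818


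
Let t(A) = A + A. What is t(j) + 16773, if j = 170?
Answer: 17113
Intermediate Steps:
t(A) = 2*A
t(j) + 16773 = 2*170 + 16773 = 340 + 16773 = 17113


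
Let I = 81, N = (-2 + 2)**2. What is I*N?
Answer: 0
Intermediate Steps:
N = 0 (N = 0**2 = 0)
I*N = 81*0 = 0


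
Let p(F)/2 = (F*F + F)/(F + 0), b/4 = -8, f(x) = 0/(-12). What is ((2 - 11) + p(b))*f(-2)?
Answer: 0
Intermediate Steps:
f(x) = 0 (f(x) = 0*(-1/12) = 0)
b = -32 (b = 4*(-8) = -32)
p(F) = 2*(F + F²)/F (p(F) = 2*((F*F + F)/(F + 0)) = 2*((F² + F)/F) = 2*((F + F²)/F) = 2*(F + F²)/F)
((2 - 11) + p(b))*f(-2) = ((2 - 11) + (2 + 2*(-32)))*0 = (-9 + (2 - 64))*0 = (-9 - 62)*0 = -71*0 = 0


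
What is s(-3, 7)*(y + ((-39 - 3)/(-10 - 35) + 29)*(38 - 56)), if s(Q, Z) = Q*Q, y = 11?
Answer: -23751/5 ≈ -4750.2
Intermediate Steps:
s(Q, Z) = Q²
s(-3, 7)*(y + ((-39 - 3)/(-10 - 35) + 29)*(38 - 56)) = (-3)²*(11 + ((-39 - 3)/(-10 - 35) + 29)*(38 - 56)) = 9*(11 + (-42/(-45) + 29)*(-18)) = 9*(11 + (-42*(-1/45) + 29)*(-18)) = 9*(11 + (14/15 + 29)*(-18)) = 9*(11 + (449/15)*(-18)) = 9*(11 - 2694/5) = 9*(-2639/5) = -23751/5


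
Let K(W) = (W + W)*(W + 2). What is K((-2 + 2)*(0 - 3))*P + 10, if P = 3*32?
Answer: 10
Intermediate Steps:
P = 96
K(W) = 2*W*(2 + W) (K(W) = (2*W)*(2 + W) = 2*W*(2 + W))
K((-2 + 2)*(0 - 3))*P + 10 = (2*((-2 + 2)*(0 - 3))*(2 + (-2 + 2)*(0 - 3)))*96 + 10 = (2*(0*(-3))*(2 + 0*(-3)))*96 + 10 = (2*0*(2 + 0))*96 + 10 = (2*0*2)*96 + 10 = 0*96 + 10 = 0 + 10 = 10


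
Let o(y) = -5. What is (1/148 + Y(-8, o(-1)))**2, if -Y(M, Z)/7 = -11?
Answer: 129891609/21904 ≈ 5930.0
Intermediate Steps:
Y(M, Z) = 77 (Y(M, Z) = -7*(-11) = 77)
(1/148 + Y(-8, o(-1)))**2 = (1/148 + 77)**2 = (11397/148)**2 = 129891609/21904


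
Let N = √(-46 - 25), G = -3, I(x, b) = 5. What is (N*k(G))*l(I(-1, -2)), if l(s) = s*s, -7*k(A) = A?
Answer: 75*I*√71/7 ≈ 90.28*I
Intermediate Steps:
N = I*√71 (N = √(-71) = I*√71 ≈ 8.4261*I)
k(A) = -A/7
l(s) = s²
(N*k(G))*l(I(-1, -2)) = ((I*√71)*(-⅐*(-3)))*5² = ((I*√71)*(3/7))*25 = (3*I*√71/7)*25 = 75*I*√71/7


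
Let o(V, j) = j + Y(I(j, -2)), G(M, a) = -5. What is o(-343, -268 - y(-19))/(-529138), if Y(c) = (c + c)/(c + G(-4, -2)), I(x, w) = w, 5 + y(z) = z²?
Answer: 2182/1851983 ≈ 0.0011782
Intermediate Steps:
y(z) = -5 + z²
Y(c) = 2*c/(-5 + c) (Y(c) = (c + c)/(c - 5) = (2*c)/(-5 + c) = 2*c/(-5 + c))
o(V, j) = 4/7 + j (o(V, j) = j + 2*(-2)/(-5 - 2) = j + 2*(-2)/(-7) = j + 2*(-2)*(-⅐) = j + 4/7 = 4/7 + j)
o(-343, -268 - y(-19))/(-529138) = (4/7 + (-268 - (-5 + (-19)²)))/(-529138) = (4/7 + (-268 - (-5 + 361)))*(-1/529138) = (4/7 + (-268 - 1*356))*(-1/529138) = (4/7 + (-268 - 356))*(-1/529138) = (4/7 - 624)*(-1/529138) = -4364/7*(-1/529138) = 2182/1851983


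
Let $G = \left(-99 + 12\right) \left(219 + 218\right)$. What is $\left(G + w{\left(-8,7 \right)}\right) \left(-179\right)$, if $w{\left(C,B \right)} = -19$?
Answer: $6808802$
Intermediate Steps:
$G = -38019$ ($G = \left(-87\right) 437 = -38019$)
$\left(G + w{\left(-8,7 \right)}\right) \left(-179\right) = \left(-38019 - 19\right) \left(-179\right) = \left(-38038\right) \left(-179\right) = 6808802$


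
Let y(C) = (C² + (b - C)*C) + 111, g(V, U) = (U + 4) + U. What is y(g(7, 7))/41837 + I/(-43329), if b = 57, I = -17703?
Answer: 263301828/604251791 ≈ 0.43575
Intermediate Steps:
g(V, U) = 4 + 2*U (g(V, U) = (4 + U) + U = 4 + 2*U)
y(C) = 111 + C² + C*(57 - C) (y(C) = (C² + (57 - C)*C) + 111 = (C² + C*(57 - C)) + 111 = 111 + C² + C*(57 - C))
y(g(7, 7))/41837 + I/(-43329) = (111 + 57*(4 + 2*7))/41837 - 17703/(-43329) = (111 + 57*(4 + 14))*(1/41837) - 17703*(-1/43329) = (111 + 57*18)*(1/41837) + 5901/14443 = (111 + 1026)*(1/41837) + 5901/14443 = 1137*(1/41837) + 5901/14443 = 1137/41837 + 5901/14443 = 263301828/604251791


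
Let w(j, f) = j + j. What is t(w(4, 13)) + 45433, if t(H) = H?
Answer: 45441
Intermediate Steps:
w(j, f) = 2*j
t(w(4, 13)) + 45433 = 2*4 + 45433 = 8 + 45433 = 45441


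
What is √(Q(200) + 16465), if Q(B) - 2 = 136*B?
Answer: √43667 ≈ 208.97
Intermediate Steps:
Q(B) = 2 + 136*B
√(Q(200) + 16465) = √((2 + 136*200) + 16465) = √((2 + 27200) + 16465) = √(27202 + 16465) = √43667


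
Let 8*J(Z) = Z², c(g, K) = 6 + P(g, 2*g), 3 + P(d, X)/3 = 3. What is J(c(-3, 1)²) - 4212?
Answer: -4050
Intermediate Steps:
P(d, X) = 0 (P(d, X) = -9 + 3*3 = -9 + 9 = 0)
c(g, K) = 6 (c(g, K) = 6 + 0 = 6)
J(Z) = Z²/8
J(c(-3, 1)²) - 4212 = (6²)²/8 - 4212 = (⅛)*36² - 4212 = (⅛)*1296 - 4212 = 162 - 4212 = -4050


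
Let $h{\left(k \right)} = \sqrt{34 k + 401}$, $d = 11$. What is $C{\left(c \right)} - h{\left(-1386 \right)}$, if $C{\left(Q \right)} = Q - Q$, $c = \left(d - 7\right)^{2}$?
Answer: $- i \sqrt{46723} \approx - 216.16 i$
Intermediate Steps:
$c = 16$ ($c = \left(11 - 7\right)^{2} = 4^{2} = 16$)
$h{\left(k \right)} = \sqrt{401 + 34 k}$
$C{\left(Q \right)} = 0$
$C{\left(c \right)} - h{\left(-1386 \right)} = 0 - \sqrt{401 + 34 \left(-1386\right)} = 0 - \sqrt{401 - 47124} = 0 - \sqrt{-46723} = 0 - i \sqrt{46723} = - i \sqrt{46723}$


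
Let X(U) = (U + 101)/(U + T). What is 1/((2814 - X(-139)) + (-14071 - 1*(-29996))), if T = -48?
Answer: 187/3504155 ≈ 5.3365e-5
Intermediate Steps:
X(U) = (101 + U)/(-48 + U) (X(U) = (U + 101)/(U - 48) = (101 + U)/(-48 + U))
1/((2814 - X(-139)) + (-14071 - 1*(-29996))) = 1/((2814 - (101 - 139)/(-48 - 139)) + (-14071 - 1*(-29996))) = 1/((2814 - (-38)/(-187)) + (-14071 + 29996)) = 1/((2814 - (-1)*(-38)/187) + 15925) = 1/((2814 - 1*38/187) + 15925) = 1/((2814 - 38/187) + 15925) = 1/(526180/187 + 15925) = 1/(3504155/187) = 187/3504155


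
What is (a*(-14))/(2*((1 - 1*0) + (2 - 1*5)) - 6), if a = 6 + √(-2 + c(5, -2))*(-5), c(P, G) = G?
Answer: 42/5 - 14*I ≈ 8.4 - 14.0*I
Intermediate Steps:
a = 6 - 10*I (a = 6 + √(-2 - 2)*(-5) = 6 + √(-4)*(-5) = 6 + (2*I)*(-5) = 6 - 10*I ≈ 6.0 - 10.0*I)
(a*(-14))/(2*((1 - 1*0) + (2 - 1*5)) - 6) = ((6 - 10*I)*(-14))/(2*((1 - 1*0) + (2 - 1*5)) - 6) = (-84 + 140*I)/(2*((1 + 0) + (2 - 5)) - 6) = (-84 + 140*I)/(2*(1 - 3) - 6) = (-84 + 140*I)/(2*(-2) - 6) = (-84 + 140*I)/(-4 - 6) = (-84 + 140*I)/(-10) = (-84 + 140*I)*(-⅒) = 42/5 - 14*I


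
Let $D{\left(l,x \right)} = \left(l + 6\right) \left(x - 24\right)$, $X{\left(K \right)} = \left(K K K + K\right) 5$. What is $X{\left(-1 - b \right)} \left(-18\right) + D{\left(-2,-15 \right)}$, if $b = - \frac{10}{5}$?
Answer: $-336$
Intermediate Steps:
$b = -2$ ($b = \left(-10\right) \frac{1}{5} = -2$)
$X{\left(K \right)} = 5 K + 5 K^{3}$ ($X{\left(K \right)} = \left(K^{2} K + K\right) 5 = \left(K^{3} + K\right) 5 = \left(K + K^{3}\right) 5 = 5 K + 5 K^{3}$)
$D{\left(l,x \right)} = \left(-24 + x\right) \left(6 + l\right)$ ($D{\left(l,x \right)} = \left(6 + l\right) \left(-24 + x\right) = \left(-24 + x\right) \left(6 + l\right)$)
$X{\left(-1 - b \right)} \left(-18\right) + D{\left(-2,-15 \right)} = 5 \left(-1 - -2\right) \left(1 + \left(-1 - -2\right)^{2}\right) \left(-18\right) - 156 = 5 \left(-1 + 2\right) \left(1 + \left(-1 + 2\right)^{2}\right) \left(-18\right) + \left(-144 + 48 - 90 + 30\right) = 5 \cdot 1 \left(1 + 1^{2}\right) \left(-18\right) - 156 = 5 \cdot 1 \left(1 + 1\right) \left(-18\right) - 156 = 5 \cdot 1 \cdot 2 \left(-18\right) - 156 = 10 \left(-18\right) - 156 = -180 - 156 = -336$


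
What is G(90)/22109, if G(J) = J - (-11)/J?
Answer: 8111/1989810 ≈ 0.0040763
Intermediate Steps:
G(J) = J + 11/J
G(90)/22109 = (90 + 11/90)/22109 = (90 + 11*(1/90))*(1/22109) = (90 + 11/90)*(1/22109) = (8111/90)*(1/22109) = 8111/1989810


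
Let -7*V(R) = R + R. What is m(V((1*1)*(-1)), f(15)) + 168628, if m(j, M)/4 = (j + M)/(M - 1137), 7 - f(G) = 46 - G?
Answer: 1370440420/8127 ≈ 1.6863e+5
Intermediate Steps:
V(R) = -2*R/7 (V(R) = -(R + R)/7 = -2*R/7)
f(G) = -39 + G (f(G) = 7 - (46 - G) = 7 + (-46 + G) = -39 + G)
m(j, M) = 4*(M + j)/(-1137 + M) (m(j, M) = 4*((j + M)/(M - 1137)) = 4*((M + j)/(-1137 + M)) = 4*(M + j)/(-1137 + M))
m(V((1*1)*(-1)), f(15)) + 168628 = 4*((-39 + 15) - 2*1*1*(-1)/7)/(-1137 + (-39 + 15)) + 168628 = 4*(-24 - 2*(-1)/7)/(-1137 - 24) + 168628 = 4*(-24 - 2/7*(-1))/(-1161) + 168628 = 4*(-1/1161)*(-24 + 2/7) + 168628 = 4*(-1/1161)*(-166/7) + 168628 = 664/8127 + 168628 = 1370440420/8127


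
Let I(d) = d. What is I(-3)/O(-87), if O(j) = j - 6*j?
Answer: -1/145 ≈ -0.0068966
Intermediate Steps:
O(j) = -5*j
I(-3)/O(-87) = -3/((-5*(-87))) = -3/435 = -3*1/435 = -1/145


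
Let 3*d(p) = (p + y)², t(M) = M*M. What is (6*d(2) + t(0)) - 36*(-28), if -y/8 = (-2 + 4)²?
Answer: 2808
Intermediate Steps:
y = -32 (y = -8*(-2 + 4)² = -8*2² = -8*4 = -32)
t(M) = M²
d(p) = (-32 + p)²/3 (d(p) = (p - 32)²/3 = (-32 + p)²/3)
(6*d(2) + t(0)) - 36*(-28) = (6*((-32 + 2)²/3) + 0²) - 36*(-28) = (6*((⅓)*(-30)²) + 0) + 1008 = (6*((⅓)*900) + 0) + 1008 = (6*300 + 0) + 1008 = (1800 + 0) + 1008 = 1800 + 1008 = 2808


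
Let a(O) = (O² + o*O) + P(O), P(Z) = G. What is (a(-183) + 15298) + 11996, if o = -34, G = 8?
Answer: 67013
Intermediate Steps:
P(Z) = 8
a(O) = 8 + O² - 34*O (a(O) = (O² - 34*O) + 8 = 8 + O² - 34*O)
(a(-183) + 15298) + 11996 = ((8 + (-183)² - 34*(-183)) + 15298) + 11996 = ((8 + 33489 + 6222) + 15298) + 11996 = (39719 + 15298) + 11996 = 55017 + 11996 = 67013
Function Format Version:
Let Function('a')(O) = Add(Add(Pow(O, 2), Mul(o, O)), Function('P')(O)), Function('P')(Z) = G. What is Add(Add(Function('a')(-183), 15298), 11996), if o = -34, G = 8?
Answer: 67013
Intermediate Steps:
Function('P')(Z) = 8
Function('a')(O) = Add(8, Pow(O, 2), Mul(-34, O)) (Function('a')(O) = Add(Add(Pow(O, 2), Mul(-34, O)), 8) = Add(8, Pow(O, 2), Mul(-34, O)))
Add(Add(Function('a')(-183), 15298), 11996) = Add(Add(Add(8, Pow(-183, 2), Mul(-34, -183)), 15298), 11996) = Add(Add(Add(8, 33489, 6222), 15298), 11996) = Add(Add(39719, 15298), 11996) = Add(55017, 11996) = 67013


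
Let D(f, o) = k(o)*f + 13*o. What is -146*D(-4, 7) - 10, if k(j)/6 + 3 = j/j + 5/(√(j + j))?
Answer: -20304 + 8760*√14/7 ≈ -15622.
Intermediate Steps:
k(j) = -12 + 15*√2/√j (k(j) = -18 + 6*(j/j + 5/(√(j + j))) = -18 + 6*(1 + 5/(√(2*j))) = -18 + 6*(1 + 5/((√2*√j))) = -18 + 6*(1 + 5*(√2/(2*√j))) = -18 + 6*(1 + 5*√2/(2*√j)) = -18 + (6 + 15*√2/√j) = -12 + 15*√2/√j)
D(f, o) = 13*o + f*(-12 + 15*√2/√o) (D(f, o) = (-12 + 15*√2/√o)*f + 13*o = f*(-12 + 15*√2/√o) + 13*o = 13*o + f*(-12 + 15*√2/√o))
-146*D(-4, 7) - 10 = -146*(-12*(-4) + 13*7 + 15*(-4)*√2/√7) - 10 = -146*(48 + 91 + 15*(-4)*√2*(√7/7)) - 10 = -146*(48 + 91 - 60*√14/7) - 10 = -146*(139 - 60*√14/7) - 10 = (-20294 + 8760*√14/7) - 10 = -20304 + 8760*√14/7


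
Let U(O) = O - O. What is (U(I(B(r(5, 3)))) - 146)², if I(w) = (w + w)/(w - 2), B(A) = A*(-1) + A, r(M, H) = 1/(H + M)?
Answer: 21316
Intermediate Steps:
B(A) = 0 (B(A) = -A + A = 0)
I(w) = 2*w/(-2 + w) (I(w) = (2*w)/(-2 + w) = 2*w/(-2 + w))
U(O) = 0
(U(I(B(r(5, 3)))) - 146)² = (0 - 146)² = (-146)² = 21316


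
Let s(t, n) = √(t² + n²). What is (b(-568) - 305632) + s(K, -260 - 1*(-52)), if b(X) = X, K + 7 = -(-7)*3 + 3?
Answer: -306200 + √43553 ≈ -3.0599e+5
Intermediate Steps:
K = 17 (K = -7 + (-(-7)*3 + 3) = -7 + (-7*(-3) + 3) = -7 + (21 + 3) = -7 + 24 = 17)
s(t, n) = √(n² + t²)
(b(-568) - 305632) + s(K, -260 - 1*(-52)) = (-568 - 305632) + √((-260 - 1*(-52))² + 17²) = -306200 + √((-260 + 52)² + 289) = -306200 + √((-208)² + 289) = -306200 + √(43264 + 289) = -306200 + √43553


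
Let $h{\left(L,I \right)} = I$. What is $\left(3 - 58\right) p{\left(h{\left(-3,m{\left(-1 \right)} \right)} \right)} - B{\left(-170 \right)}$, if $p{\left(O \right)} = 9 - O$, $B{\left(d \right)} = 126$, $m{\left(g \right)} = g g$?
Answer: $-566$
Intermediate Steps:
$m{\left(g \right)} = g^{2}$
$\left(3 - 58\right) p{\left(h{\left(-3,m{\left(-1 \right)} \right)} \right)} - B{\left(-170 \right)} = \left(3 - 58\right) \left(9 - \left(-1\right)^{2}\right) - 126 = - 55 \left(9 - 1\right) - 126 = \left(-55\right) 8 - 126 = -440 - 126 = -566$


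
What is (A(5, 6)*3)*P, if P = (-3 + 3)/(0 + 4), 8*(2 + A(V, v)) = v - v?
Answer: 0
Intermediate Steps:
A(V, v) = -2 (A(V, v) = -2 + (v - v)/8 = -2 + (1/8)*0 = -2 + 0 = -2)
P = 0 (P = 0/4 = 0*(1/4) = 0)
(A(5, 6)*3)*P = -2*3*0 = -6*0 = 0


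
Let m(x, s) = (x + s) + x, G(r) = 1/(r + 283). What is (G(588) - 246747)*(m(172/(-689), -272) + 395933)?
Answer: -58588442407874060/600119 ≈ -9.7628e+10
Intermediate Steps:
G(r) = 1/(283 + r)
m(x, s) = s + 2*x (m(x, s) = (s + x) + x = s + 2*x)
(G(588) - 246747)*(m(172/(-689), -272) + 395933) = (1/(283 + 588) - 246747)*((-272 + 2*(172/(-689))) + 395933) = (1/871 - 246747)*((-272 + 2*(172*(-1/689))) + 395933) = (1/871 - 246747)*((-272 + 2*(-172/689)) + 395933) = -214916636*((-272 - 344/689) + 395933)/871 = -214916636*(-187752/689 + 395933)/871 = -214916636/871*272610085/689 = -58588442407874060/600119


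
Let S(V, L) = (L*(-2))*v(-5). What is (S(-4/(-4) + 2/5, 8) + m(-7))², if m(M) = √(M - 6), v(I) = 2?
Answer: (32 - I*√13)² ≈ 1011.0 - 230.76*I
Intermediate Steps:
S(V, L) = -4*L (S(V, L) = (L*(-2))*2 = -2*L*2 = -4*L)
m(M) = √(-6 + M)
(S(-4/(-4) + 2/5, 8) + m(-7))² = (-4*8 + √(-6 - 7))² = (-32 + √(-13))² = (-32 + I*√13)²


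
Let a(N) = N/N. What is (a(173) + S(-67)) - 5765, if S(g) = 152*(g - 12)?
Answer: -17772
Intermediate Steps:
a(N) = 1
S(g) = -1824 + 152*g (S(g) = 152*(-12 + g) = -1824 + 152*g)
(a(173) + S(-67)) - 5765 = (1 + (-1824 + 152*(-67))) - 5765 = (1 + (-1824 - 10184)) - 5765 = (1 - 12008) - 5765 = -12007 - 5765 = -17772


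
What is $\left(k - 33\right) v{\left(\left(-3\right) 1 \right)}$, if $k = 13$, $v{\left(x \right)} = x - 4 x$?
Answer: $-180$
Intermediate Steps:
$v{\left(x \right)} = - 3 x$
$\left(k - 33\right) v{\left(\left(-3\right) 1 \right)} = \left(13 - 33\right) \left(- 3 \left(\left(-3\right) 1\right)\right) = - 20 \left(\left(-3\right) \left(-3\right)\right) = \left(-20\right) 9 = -180$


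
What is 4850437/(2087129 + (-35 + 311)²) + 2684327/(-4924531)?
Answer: 18079109349312/10653262534955 ≈ 1.6970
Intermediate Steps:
4850437/(2087129 + (-35 + 311)²) + 2684327/(-4924531) = 4850437/(2087129 + 276²) + 2684327*(-1/4924531) = 4850437/(2087129 + 76176) - 2684327/4924531 = 4850437/2163305 - 2684327/4924531 = 18079109349312/10653262534955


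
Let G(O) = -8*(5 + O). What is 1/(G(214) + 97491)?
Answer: 1/95739 ≈ 1.0445e-5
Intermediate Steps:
G(O) = -40 - 8*O
1/(G(214) + 97491) = 1/((-40 - 8*214) + 97491) = 1/((-40 - 1712) + 97491) = 1/(-1752 + 97491) = 1/95739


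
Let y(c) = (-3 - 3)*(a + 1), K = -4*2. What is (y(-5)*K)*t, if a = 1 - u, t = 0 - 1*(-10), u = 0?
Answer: 960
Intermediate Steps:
t = 10 (t = 0 + 10 = 10)
K = -8
a = 1 (a = 1 - 1*0 = 1 + 0 = 1)
y(c) = -12 (y(c) = (-3 - 3)*(1 + 1) = -6*2 = -12)
(y(-5)*K)*t = -12*(-8)*10 = 96*10 = 960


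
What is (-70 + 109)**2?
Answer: 1521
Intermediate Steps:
(-70 + 109)**2 = 39**2 = 1521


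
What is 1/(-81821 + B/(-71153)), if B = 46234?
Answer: -71153/5821855847 ≈ -1.2222e-5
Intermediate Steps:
1/(-81821 + B/(-71153)) = 1/(-81821 + 46234/(-71153)) = 1/(-81821 + 46234*(-1/71153)) = 1/(-81821 - 46234/71153) = 1/(-5821855847/71153) = -71153/5821855847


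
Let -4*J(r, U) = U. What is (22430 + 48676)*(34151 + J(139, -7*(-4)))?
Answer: 2427843264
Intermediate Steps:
J(r, U) = -U/4
(22430 + 48676)*(34151 + J(139, -7*(-4))) = (22430 + 48676)*(34151 - (-7)*(-4)/4) = 71106*(34151 - ¼*28) = 71106*(34151 - 7) = 71106*34144 = 2427843264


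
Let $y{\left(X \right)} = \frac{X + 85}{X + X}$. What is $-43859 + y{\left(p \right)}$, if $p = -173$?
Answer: $- \frac{7587563}{173} \approx -43859.0$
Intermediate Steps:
$y{\left(X \right)} = \frac{85 + X}{2 X}$
$-43859 + y{\left(p \right)} = -43859 + \frac{85 - 173}{2 \left(-173\right)} = -43859 + \frac{1}{2} \left(- \frac{1}{173}\right) \left(-88\right) = -43859 + \frac{44}{173} = - \frac{7587563}{173}$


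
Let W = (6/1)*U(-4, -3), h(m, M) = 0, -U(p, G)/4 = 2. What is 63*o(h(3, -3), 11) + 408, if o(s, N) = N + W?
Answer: -1923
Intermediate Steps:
U(p, G) = -8 (U(p, G) = -4*2 = -8)
W = -48 (W = (6/1)*(-8) = (6*1)*(-8) = 6*(-8) = -48)
o(s, N) = -48 + N (o(s, N) = N - 48 = -48 + N)
63*o(h(3, -3), 11) + 408 = 63*(-48 + 11) + 408 = 63*(-37) + 408 = -2331 + 408 = -1923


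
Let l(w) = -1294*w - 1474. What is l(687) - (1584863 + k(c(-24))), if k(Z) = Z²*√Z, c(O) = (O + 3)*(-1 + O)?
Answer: -2475315 - 1378125*√21 ≈ -8.7907e+6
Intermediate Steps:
c(O) = (-1 + O)*(3 + O) (c(O) = (3 + O)*(-1 + O) = (-1 + O)*(3 + O))
k(Z) = Z^(5/2)
l(w) = -1474 - 1294*w
l(687) - (1584863 + k(c(-24))) = (-1474 - 1294*687) - (1584863 + (-3 + (-24)² + 2*(-24))^(5/2)) = (-1474 - 888978) - (1584863 + (-3 + 576 - 48)^(5/2)) = -890452 - (1584863 + 525^(5/2)) = -890452 - (1584863 + 1378125*√21) = -890452 + (-1584863 - 1378125*√21) = -2475315 - 1378125*√21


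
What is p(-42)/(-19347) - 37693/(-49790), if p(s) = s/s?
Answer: 729196681/963287130 ≈ 0.75699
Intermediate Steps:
p(s) = 1
p(-42)/(-19347) - 37693/(-49790) = 1/(-19347) - 37693/(-49790) = 1*(-1/19347) - 37693*(-1/49790) = -1/19347 + 37693/49790 = 729196681/963287130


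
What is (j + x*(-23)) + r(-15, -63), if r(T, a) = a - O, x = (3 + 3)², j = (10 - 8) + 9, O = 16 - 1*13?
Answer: -883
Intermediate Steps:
O = 3 (O = 16 - 13 = 3)
j = 11 (j = 2 + 9 = 11)
x = 36 (x = 6² = 36)
r(T, a) = -3 + a (r(T, a) = a - 1*3 = a - 3 = -3 + a)
(j + x*(-23)) + r(-15, -63) = (11 + 36*(-23)) + (-3 - 63) = (11 - 828) - 66 = -817 - 66 = -883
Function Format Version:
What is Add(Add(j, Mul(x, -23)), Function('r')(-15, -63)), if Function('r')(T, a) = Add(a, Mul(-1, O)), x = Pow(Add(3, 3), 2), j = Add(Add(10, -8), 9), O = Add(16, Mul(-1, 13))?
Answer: -883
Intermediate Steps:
O = 3 (O = Add(16, -13) = 3)
j = 11 (j = Add(2, 9) = 11)
x = 36 (x = Pow(6, 2) = 36)
Function('r')(T, a) = Add(-3, a) (Function('r')(T, a) = Add(a, Mul(-1, 3)) = Add(a, -3) = Add(-3, a))
Add(Add(j, Mul(x, -23)), Function('r')(-15, -63)) = Add(Add(11, Mul(36, -23)), Add(-3, -63)) = Add(Add(11, -828), -66) = Add(-817, -66) = -883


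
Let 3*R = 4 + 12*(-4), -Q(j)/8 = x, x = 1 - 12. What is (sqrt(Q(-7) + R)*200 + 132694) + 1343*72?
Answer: 229390 + 400*sqrt(165)/3 ≈ 2.3110e+5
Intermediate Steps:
x = -11
Q(j) = 88 (Q(j) = -8*(-11) = 88)
R = -44/3 (R = (4 + 12*(-4))/3 = (4 - 48)/3 = (1/3)*(-44) = -44/3 ≈ -14.667)
(sqrt(Q(-7) + R)*200 + 132694) + 1343*72 = (sqrt(88 - 44/3)*200 + 132694) + 1343*72 = (sqrt(220/3)*200 + 132694) + 96696 = ((2*sqrt(165)/3)*200 + 132694) + 96696 = (400*sqrt(165)/3 + 132694) + 96696 = (132694 + 400*sqrt(165)/3) + 96696 = 229390 + 400*sqrt(165)/3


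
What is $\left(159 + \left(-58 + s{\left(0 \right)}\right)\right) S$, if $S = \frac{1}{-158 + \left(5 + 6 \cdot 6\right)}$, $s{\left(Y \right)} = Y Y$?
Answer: $- \frac{101}{117} \approx -0.86325$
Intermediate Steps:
$s{\left(Y \right)} = Y^{2}$
$S = - \frac{1}{117}$ ($S = \frac{1}{-158 + \left(5 + 36\right)} = \frac{1}{-158 + 41} = \frac{1}{-117} = - \frac{1}{117} \approx -0.008547$)
$\left(159 + \left(-58 + s{\left(0 \right)}\right)\right) S = \left(159 - \left(58 - 0^{2}\right)\right) \left(- \frac{1}{117}\right) = \left(159 + \left(-58 + 0\right)\right) \left(- \frac{1}{117}\right) = \left(159 - 58\right) \left(- \frac{1}{117}\right) = 101 \left(- \frac{1}{117}\right) = - \frac{101}{117}$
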